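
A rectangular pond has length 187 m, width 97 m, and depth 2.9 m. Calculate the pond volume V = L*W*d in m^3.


Base area = L * W = 187 * 97 = 18139 m^2
Volume = area * depth = 18139 * 2.9 = 52603.1 m^3

52603.1 m^3


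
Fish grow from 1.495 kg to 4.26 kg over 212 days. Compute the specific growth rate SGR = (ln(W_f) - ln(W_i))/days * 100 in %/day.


ln(W_f) = ln(4.26) = 1.4492692
ln(W_i) = ln(1.495) = 0.40212621
ln(W_f) - ln(W_i) = 1.4492692 - 0.40212621 = 1.047143
SGR = 1.047143 / 212 * 100 = 0.493935 %/day

0.493935 %/day


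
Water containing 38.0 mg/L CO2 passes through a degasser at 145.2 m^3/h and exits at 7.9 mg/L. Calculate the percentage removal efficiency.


CO2_out / CO2_in = 7.9 / 38.0 = 0.20789474
Fraction remaining = 0.20789474
efficiency = (1 - 0.20789474) * 100 = 79.2105 %

79.2105 %


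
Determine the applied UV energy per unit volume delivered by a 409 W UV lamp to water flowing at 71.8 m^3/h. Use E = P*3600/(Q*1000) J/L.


Energy delivered per hour = 409 W * 3600 s = 1472400 J/h
Volume treated per hour = 71.8 m^3/h * 1000 = 71800 L/h
dose = 1472400 / 71800 = 20.507 J/L

20.507 J/L


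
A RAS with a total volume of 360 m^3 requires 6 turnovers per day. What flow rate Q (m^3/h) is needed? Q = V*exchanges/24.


Daily recirculation volume = 360 m^3 * 6 = 2160 m^3/day
Flow rate Q = daily volume / 24 h = 2160 / 24 = 90 m^3/h

90 m^3/h


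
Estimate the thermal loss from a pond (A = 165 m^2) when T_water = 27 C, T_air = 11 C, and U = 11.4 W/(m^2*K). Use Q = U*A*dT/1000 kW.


Temperature difference dT = 27 - 11 = 16 K
Heat loss (W) = U * A * dT = 11.4 * 165 * 16 = 30096 W
Convert to kW: 30096 / 1000 = 30.096 kW

30.096 kW


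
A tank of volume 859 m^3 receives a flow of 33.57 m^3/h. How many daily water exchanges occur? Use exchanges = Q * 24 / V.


Daily flow volume = 33.57 m^3/h * 24 h = 805.68 m^3/day
Exchanges = daily flow / tank volume = 805.68 / 859 = 0.937928 exchanges/day

0.937928 exchanges/day


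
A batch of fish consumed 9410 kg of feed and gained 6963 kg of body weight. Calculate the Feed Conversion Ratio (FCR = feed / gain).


FCR = feed consumed / weight gained
FCR = 9410 kg / 6963 kg = 1.35143

1.35143


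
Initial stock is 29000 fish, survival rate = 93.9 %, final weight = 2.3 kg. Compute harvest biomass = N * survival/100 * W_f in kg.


Survivors = 29000 * 93.9/100 = 27231 fish
Harvest biomass = survivors * W_f = 27231 * 2.3 = 62631.3 kg

62631.3 kg


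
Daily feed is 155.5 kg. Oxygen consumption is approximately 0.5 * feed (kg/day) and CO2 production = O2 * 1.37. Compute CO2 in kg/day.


O2 = 155.5 * 0.5 = 77.75
CO2 = 77.75 * 1.37 = 106.5175

106.5175 kg/day


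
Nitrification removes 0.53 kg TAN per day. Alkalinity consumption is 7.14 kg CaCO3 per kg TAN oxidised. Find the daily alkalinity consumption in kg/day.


Alkalinity factor: 7.14 kg CaCO3 consumed per kg TAN nitrified
alk = 0.53 kg TAN * 7.14 = 3.7842 kg CaCO3/day

3.7842 kg CaCO3/day


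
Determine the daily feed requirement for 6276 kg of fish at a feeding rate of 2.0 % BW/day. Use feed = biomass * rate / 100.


Feeding rate fraction = 2.0% / 100 = 0.02
Daily feed = 6276 kg * 0.02 = 125.52 kg/day

125.52 kg/day


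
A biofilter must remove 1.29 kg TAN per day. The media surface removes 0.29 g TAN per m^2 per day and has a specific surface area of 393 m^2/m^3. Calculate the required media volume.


A = 1.29*1000 / 0.29 = 4448.2759 m^2
V = 4448.2759 / 393 = 11.3188

11.3188 m^3


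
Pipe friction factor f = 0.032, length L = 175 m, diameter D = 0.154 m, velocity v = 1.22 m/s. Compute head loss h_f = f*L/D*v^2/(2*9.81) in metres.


v^2 = 1.22^2 = 1.4884 m^2/s^2
L/D = 175/0.154 = 1136.3636
h_f = f*(L/D)*v^2/(2g) = 0.032 * 1136.3636 * 1.4884 / 19.62 = 2.7586 m

2.7586 m


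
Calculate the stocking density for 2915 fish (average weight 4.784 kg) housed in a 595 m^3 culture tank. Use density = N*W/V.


Total biomass = 2915 fish * 4.784 kg = 13945.36 kg
Density = total biomass / volume = 13945.36 / 595 = 23.4376 kg/m^3

23.4376 kg/m^3


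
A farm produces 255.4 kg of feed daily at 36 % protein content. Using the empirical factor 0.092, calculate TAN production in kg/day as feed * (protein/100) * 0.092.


Protein in feed = 255.4 * 36/100 = 91.944 kg/day
TAN = protein * 0.092 = 91.944 * 0.092 = 8.458848 kg/day

8.458848 kg/day


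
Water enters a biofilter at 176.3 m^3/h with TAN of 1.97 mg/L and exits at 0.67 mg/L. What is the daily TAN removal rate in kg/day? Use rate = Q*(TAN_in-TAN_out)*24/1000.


Concentration drop: TAN_in - TAN_out = 1.97 - 0.67 = 1.3 mg/L
Hourly TAN removed = Q * dTAN = 176.3 m^3/h * 1.3 mg/L = 229.19 g/h  (m^3/h * mg/L = g/h)
Daily TAN removed = 229.19 * 24 = 5500.56 g/day
Convert to kg/day: 5500.56 / 1000 = 5.50056 kg/day

5.50056 kg/day


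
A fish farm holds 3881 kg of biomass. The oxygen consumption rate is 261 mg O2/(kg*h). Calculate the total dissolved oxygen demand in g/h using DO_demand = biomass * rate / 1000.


Total O2 consumption (mg/h) = 3881 kg * 261 mg/(kg*h) = 1012941 mg/h
Convert to g/h: 1012941 / 1000 = 1012.941 g/h

1012.941 g/h


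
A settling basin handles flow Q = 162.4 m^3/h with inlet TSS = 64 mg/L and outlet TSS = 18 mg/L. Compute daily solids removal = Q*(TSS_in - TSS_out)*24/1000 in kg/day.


Concentration drop: TSS_in - TSS_out = 64 - 18 = 46 mg/L
Hourly solids removed = Q * dTSS = 162.4 m^3/h * 46 mg/L = 7470.4 g/h  (m^3/h * mg/L = g/h)
Daily solids removed = 7470.4 * 24 = 179289.6 g/day
Convert g to kg: 179289.6 / 1000 = 179.2896 kg/day

179.2896 kg/day


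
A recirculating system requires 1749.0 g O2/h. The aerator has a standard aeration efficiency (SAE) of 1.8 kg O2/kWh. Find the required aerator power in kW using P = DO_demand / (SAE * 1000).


SAE in g O2/kWh = 1.8 * 1000 = 1800 g/kWh
P = DO_demand / SAE_g = 1749.0 / 1800 = 0.971667 kW

0.971667 kW


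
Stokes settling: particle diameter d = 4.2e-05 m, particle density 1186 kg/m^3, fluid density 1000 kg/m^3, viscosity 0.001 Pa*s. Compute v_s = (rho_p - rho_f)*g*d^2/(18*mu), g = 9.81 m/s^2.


Density difference: rho_p - rho_f = 1186 - 1000 = 186 kg/m^3
d^2 = (4.2e-05)^2 = 1.764e-09 m^2
Numerator = (rho_p - rho_f) * g * d^2 = 186 * 9.81 * 1.764e-09 = 3.2187002e-06
Denominator = 18 * mu = 18 * 0.001 = 0.018
v_s = 3.2187002e-06 / 0.018 = 1.78817e-04 m/s
Check: Re = rho_f * v_s * d / mu = 1000 * 1.78817e-04 * 4.2e-05 / 0.001 = 0.00751 < 1, so Stokes' law applies.

1.78817e-04 m/s


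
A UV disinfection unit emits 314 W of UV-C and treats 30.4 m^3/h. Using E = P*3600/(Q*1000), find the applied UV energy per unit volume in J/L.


Energy delivered per hour = 314 W * 3600 s = 1130400 J/h
Volume treated per hour = 30.4 m^3/h * 1000 = 30400 L/h
dose = 1130400 / 30400 = 37.1842 J/L

37.1842 J/L


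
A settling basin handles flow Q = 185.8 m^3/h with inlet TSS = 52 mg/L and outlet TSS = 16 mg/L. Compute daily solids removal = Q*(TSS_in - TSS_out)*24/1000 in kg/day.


Concentration drop: TSS_in - TSS_out = 52 - 16 = 36 mg/L
Hourly solids removed = Q * dTSS = 185.8 m^3/h * 36 mg/L = 6688.8 g/h  (m^3/h * mg/L = g/h)
Daily solids removed = 6688.8 * 24 = 160531.2 g/day
Convert g to kg: 160531.2 / 1000 = 160.5312 kg/day

160.5312 kg/day


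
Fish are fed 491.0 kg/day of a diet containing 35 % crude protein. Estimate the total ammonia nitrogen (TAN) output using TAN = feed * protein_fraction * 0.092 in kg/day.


Protein in feed = 491.0 * 35/100 = 171.85 kg/day
TAN = protein * 0.092 = 171.85 * 0.092 = 15.8102 kg/day

15.8102 kg/day


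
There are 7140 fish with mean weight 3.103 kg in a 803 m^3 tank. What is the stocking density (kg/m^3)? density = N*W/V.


Total biomass = 7140 fish * 3.103 kg = 22155.42 kg
Density = total biomass / volume = 22155.42 / 803 = 27.5908 kg/m^3

27.5908 kg/m^3


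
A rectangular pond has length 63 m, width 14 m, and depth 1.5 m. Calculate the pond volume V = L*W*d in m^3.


Base area = L * W = 63 * 14 = 882 m^2
Volume = area * depth = 882 * 1.5 = 1323 m^3

1323 m^3


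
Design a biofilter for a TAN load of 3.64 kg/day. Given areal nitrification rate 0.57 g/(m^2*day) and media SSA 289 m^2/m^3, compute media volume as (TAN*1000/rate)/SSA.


A = 3.64*1000 / 0.57 = 6385.9649 m^2
V = 6385.9649 / 289 = 22.0968

22.0968 m^3


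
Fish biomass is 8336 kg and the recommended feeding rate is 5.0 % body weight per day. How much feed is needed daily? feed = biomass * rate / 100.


Feeding rate fraction = 5.0% / 100 = 0.05
Daily feed = 8336 kg * 0.05 = 416.8 kg/day

416.8 kg/day


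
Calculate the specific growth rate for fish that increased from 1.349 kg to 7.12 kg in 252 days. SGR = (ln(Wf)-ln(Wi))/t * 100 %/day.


ln(W_f) = ln(7.12) = 1.9629077
ln(W_i) = ln(1.349) = 0.29936358
ln(W_f) - ln(W_i) = 1.9629077 - 0.29936358 = 1.6635441
SGR = 1.6635441 / 252 * 100 = 0.660137 %/day

0.660137 %/day


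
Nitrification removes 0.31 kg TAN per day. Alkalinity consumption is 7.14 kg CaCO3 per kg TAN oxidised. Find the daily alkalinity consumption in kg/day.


Alkalinity factor: 7.14 kg CaCO3 consumed per kg TAN nitrified
alk = 0.31 kg TAN * 7.14 = 2.2134 kg CaCO3/day

2.2134 kg CaCO3/day


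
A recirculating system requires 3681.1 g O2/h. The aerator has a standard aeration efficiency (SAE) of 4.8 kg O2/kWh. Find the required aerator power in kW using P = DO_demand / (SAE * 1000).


SAE in g O2/kWh = 4.8 * 1000 = 4800 g/kWh
P = DO_demand / SAE_g = 3681.1 / 4800 = 0.766896 kW

0.766896 kW


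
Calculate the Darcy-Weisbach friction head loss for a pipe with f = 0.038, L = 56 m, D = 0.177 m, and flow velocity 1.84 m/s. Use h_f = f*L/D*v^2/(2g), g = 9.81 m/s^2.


v^2 = 1.84^2 = 3.3856 m^2/s^2
L/D = 56/0.177 = 316.38418
h_f = f*(L/D)*v^2/(2g) = 0.038 * 316.38418 * 3.3856 / 19.62 = 2.0746 m

2.0746 m


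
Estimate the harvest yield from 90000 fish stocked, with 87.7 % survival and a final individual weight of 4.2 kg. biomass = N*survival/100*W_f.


Survivors = 90000 * 87.7/100 = 78930 fish
Harvest biomass = survivors * W_f = 78930 * 4.2 = 331506 kg

331506 kg


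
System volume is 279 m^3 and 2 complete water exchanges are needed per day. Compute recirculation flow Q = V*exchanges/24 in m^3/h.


Daily recirculation volume = 279 m^3 * 2 = 558 m^3/day
Flow rate Q = daily volume / 24 h = 558 / 24 = 23.25 m^3/h

23.25 m^3/h


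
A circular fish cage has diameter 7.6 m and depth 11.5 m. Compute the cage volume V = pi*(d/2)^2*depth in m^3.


r = d/2 = 7.6/2 = 3.8 m
Base area = pi*r^2 = pi*3.8^2 = 45.364598 m^2
Volume = 45.364598 * 11.5 = 521.693 m^3

521.693 m^3


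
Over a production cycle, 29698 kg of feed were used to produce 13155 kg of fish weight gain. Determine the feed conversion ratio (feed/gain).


FCR = feed consumed / weight gained
FCR = 29698 kg / 13155 kg = 2.25754

2.25754


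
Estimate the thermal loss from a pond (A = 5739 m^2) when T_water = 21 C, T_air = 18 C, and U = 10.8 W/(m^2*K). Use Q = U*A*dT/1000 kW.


Temperature difference dT = 21 - 18 = 3 K
Heat loss (W) = U * A * dT = 10.8 * 5739 * 3 = 185943.6 W
Convert to kW: 185943.6 / 1000 = 185.9436 kW

185.9436 kW


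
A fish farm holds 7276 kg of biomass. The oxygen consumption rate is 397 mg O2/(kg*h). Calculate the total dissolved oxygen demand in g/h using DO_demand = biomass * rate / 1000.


Total O2 consumption (mg/h) = 7276 kg * 397 mg/(kg*h) = 2888572 mg/h
Convert to g/h: 2888572 / 1000 = 2888.572 g/h

2888.572 g/h


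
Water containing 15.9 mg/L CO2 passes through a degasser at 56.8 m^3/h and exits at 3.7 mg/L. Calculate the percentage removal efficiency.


CO2_out / CO2_in = 3.7 / 15.9 = 0.2327044
Fraction remaining = 0.2327044
efficiency = (1 - 0.2327044) * 100 = 76.7296 %

76.7296 %


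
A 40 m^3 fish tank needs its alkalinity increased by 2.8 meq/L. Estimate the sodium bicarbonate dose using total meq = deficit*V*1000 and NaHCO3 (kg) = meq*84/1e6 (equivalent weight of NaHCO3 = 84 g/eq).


Tank volume in L = 40 m^3 * 1000 = 40000 L
Total meq required = 2.8 meq/L * 40000 L = 112000 meq
NaHCO3 mass = 112000 meq * 84 mg/meq / 1e6 = 9.408 kg

9.408 kg


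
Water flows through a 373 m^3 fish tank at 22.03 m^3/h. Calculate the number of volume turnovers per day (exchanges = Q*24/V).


Daily flow volume = 22.03 m^3/h * 24 h = 528.72 m^3/day
Exchanges = daily flow / tank volume = 528.72 / 373 = 1.41748 exchanges/day

1.41748 exchanges/day


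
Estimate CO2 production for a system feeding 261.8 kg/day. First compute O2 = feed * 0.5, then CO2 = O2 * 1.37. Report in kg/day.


O2 = 261.8 * 0.5 = 130.9
CO2 = 130.9 * 1.37 = 179.333

179.333 kg/day


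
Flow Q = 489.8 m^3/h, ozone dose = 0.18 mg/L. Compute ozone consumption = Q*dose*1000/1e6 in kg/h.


O3 demand (mg/h) = Q * dose * 1000 = 489.8 * 0.18 * 1000 = 88164 mg/h
Convert mg to kg: 88164 / 1e6 = 0.088164 kg/h

0.088164 kg/h


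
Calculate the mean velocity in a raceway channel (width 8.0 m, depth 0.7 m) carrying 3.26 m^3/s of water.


Cross-sectional area = W * d = 8.0 * 0.7 = 5.6 m^2
Velocity = Q / A = 3.26 / 5.6 = 0.582143 m/s

0.582143 m/s


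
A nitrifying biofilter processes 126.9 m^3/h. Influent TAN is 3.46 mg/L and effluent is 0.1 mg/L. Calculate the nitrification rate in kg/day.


Concentration drop: TAN_in - TAN_out = 3.46 - 0.1 = 3.36 mg/L
Hourly TAN removed = Q * dTAN = 126.9 m^3/h * 3.36 mg/L = 426.384 g/h  (m^3/h * mg/L = g/h)
Daily TAN removed = 426.384 * 24 = 10233.216 g/day
Convert to kg/day: 10233.216 / 1000 = 10.233216 kg/day

10.233216 kg/day


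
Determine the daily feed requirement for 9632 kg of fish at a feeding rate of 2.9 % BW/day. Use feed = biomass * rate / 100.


Feeding rate fraction = 2.9% / 100 = 0.029
Daily feed = 9632 kg * 0.029 = 279.328 kg/day

279.328 kg/day


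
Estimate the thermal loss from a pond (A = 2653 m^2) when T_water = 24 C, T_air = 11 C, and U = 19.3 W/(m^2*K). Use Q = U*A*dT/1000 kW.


Temperature difference dT = 24 - 11 = 13 K
Heat loss (W) = U * A * dT = 19.3 * 2653 * 13 = 665637.7 W
Convert to kW: 665637.7 / 1000 = 665.6377 kW

665.6377 kW


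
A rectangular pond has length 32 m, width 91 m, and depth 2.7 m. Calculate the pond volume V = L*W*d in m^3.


Base area = L * W = 32 * 91 = 2912 m^2
Volume = area * depth = 2912 * 2.7 = 7862.4 m^3

7862.4 m^3


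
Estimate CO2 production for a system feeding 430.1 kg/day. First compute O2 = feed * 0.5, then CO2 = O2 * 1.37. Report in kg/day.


O2 = 430.1 * 0.5 = 215.05
CO2 = 215.05 * 1.37 = 294.6185

294.6185 kg/day


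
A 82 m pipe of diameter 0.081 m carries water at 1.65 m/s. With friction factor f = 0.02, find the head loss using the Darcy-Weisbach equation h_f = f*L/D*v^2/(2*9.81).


v^2 = 1.65^2 = 2.7225 m^2/s^2
L/D = 82/0.081 = 1012.3457
h_f = f*(L/D)*v^2/(2g) = 0.02 * 1012.3457 * 2.7225 / 19.62 = 2.80949 m

2.80949 m


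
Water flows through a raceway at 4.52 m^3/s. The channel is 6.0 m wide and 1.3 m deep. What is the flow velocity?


Cross-sectional area = W * d = 6.0 * 1.3 = 7.8 m^2
Velocity = Q / A = 4.52 / 7.8 = 0.579487 m/s

0.579487 m/s


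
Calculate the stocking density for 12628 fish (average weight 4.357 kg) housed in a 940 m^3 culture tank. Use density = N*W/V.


Total biomass = 12628 fish * 4.357 kg = 55020.196 kg
Density = total biomass / volume = 55020.196 / 940 = 58.5321 kg/m^3

58.5321 kg/m^3


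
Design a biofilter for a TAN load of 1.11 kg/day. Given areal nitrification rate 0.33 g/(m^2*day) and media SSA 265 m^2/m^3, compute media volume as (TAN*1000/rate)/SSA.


A = 1.11*1000 / 0.33 = 3363.6364 m^2
V = 3363.6364 / 265 = 12.693

12.693 m^3


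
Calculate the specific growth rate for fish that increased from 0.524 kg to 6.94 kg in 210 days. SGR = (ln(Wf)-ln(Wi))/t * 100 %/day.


ln(W_f) = ln(6.94) = 1.9373018
ln(W_i) = ln(0.524) = -0.64626359
ln(W_f) - ln(W_i) = 1.9373018 - -0.64626359 = 2.5835654
SGR = 2.5835654 / 210 * 100 = 1.23027 %/day

1.23027 %/day


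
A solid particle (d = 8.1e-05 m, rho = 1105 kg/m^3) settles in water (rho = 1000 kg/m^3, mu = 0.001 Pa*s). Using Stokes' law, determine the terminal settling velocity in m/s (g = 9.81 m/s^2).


Density difference: rho_p - rho_f = 1105 - 1000 = 105 kg/m^3
d^2 = (8.1e-05)^2 = 6.561e-09 m^2
Numerator = (rho_p - rho_f) * g * d^2 = 105 * 9.81 * 6.561e-09 = 6.7581581e-06
Denominator = 18 * mu = 18 * 0.001 = 0.018
v_s = 6.7581581e-06 / 0.018 = 3.75453e-04 m/s
Check: Re = rho_f * v_s * d / mu = 1000 * 3.75453e-04 * 8.1e-05 / 0.001 = 0.0304 < 1, so Stokes' law applies.

3.75453e-04 m/s


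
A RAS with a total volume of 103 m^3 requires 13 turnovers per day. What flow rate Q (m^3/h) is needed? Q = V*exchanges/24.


Daily recirculation volume = 103 m^3 * 13 = 1339 m^3/day
Flow rate Q = daily volume / 24 h = 1339 / 24 = 55.7917 m^3/h

55.7917 m^3/h


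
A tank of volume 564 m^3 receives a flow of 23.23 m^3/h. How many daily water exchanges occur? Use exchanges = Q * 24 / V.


Daily flow volume = 23.23 m^3/h * 24 h = 557.52 m^3/day
Exchanges = daily flow / tank volume = 557.52 / 564 = 0.988511 exchanges/day

0.988511 exchanges/day


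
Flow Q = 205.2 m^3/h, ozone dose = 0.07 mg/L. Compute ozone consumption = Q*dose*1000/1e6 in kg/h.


O3 demand (mg/h) = Q * dose * 1000 = 205.2 * 0.07 * 1000 = 14364 mg/h
Convert mg to kg: 14364 / 1e6 = 0.014364 kg/h

0.014364 kg/h


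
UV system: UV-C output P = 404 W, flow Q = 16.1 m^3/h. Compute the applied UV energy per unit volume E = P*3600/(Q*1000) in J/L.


Energy delivered per hour = 404 W * 3600 s = 1454400 J/h
Volume treated per hour = 16.1 m^3/h * 1000 = 16100 L/h
dose = 1454400 / 16100 = 90.3354 J/L

90.3354 J/L


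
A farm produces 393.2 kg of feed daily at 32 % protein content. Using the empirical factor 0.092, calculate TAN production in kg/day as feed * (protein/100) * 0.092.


Protein in feed = 393.2 * 32/100 = 125.824 kg/day
TAN = protein * 0.092 = 125.824 * 0.092 = 11.575808 kg/day

11.575808 kg/day


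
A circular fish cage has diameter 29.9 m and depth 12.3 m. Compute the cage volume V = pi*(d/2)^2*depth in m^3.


r = d/2 = 29.9/2 = 14.95 m
Base area = pi*r^2 = pi*14.95^2 = 702.15381 m^2
Volume = 702.15381 * 12.3 = 8636.49 m^3

8636.49 m^3


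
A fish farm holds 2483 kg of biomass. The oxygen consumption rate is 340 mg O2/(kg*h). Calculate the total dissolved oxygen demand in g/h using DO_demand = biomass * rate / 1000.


Total O2 consumption (mg/h) = 2483 kg * 340 mg/(kg*h) = 844220 mg/h
Convert to g/h: 844220 / 1000 = 844.22 g/h

844.22 g/h


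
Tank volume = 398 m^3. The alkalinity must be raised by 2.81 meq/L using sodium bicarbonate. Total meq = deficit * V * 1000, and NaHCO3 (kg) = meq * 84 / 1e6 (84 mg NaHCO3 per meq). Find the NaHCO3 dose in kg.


Tank volume in L = 398 m^3 * 1000 = 398000 L
Total meq required = 2.81 meq/L * 398000 L = 1118380 meq
NaHCO3 mass = 1118380 meq * 84 mg/meq / 1e6 = 93.9439 kg

93.9439 kg


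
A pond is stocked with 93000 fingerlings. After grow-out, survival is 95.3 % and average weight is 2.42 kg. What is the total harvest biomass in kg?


Survivors = 93000 * 95.3/100 = 88629 fish
Harvest biomass = survivors * W_f = 88629 * 2.42 = 214482.18 kg

214482.18 kg


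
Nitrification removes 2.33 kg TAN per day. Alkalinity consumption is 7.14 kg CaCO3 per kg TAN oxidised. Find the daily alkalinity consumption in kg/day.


Alkalinity factor: 7.14 kg CaCO3 consumed per kg TAN nitrified
alk = 2.33 kg TAN * 7.14 = 16.6362 kg CaCO3/day

16.6362 kg CaCO3/day


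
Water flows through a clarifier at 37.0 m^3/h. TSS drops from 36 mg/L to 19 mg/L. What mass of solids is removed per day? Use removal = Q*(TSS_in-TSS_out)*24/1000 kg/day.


Concentration drop: TSS_in - TSS_out = 36 - 19 = 17 mg/L
Hourly solids removed = Q * dTSS = 37.0 m^3/h * 17 mg/L = 629 g/h  (m^3/h * mg/L = g/h)
Daily solids removed = 629 * 24 = 15096 g/day
Convert g to kg: 15096 / 1000 = 15.096 kg/day

15.096 kg/day


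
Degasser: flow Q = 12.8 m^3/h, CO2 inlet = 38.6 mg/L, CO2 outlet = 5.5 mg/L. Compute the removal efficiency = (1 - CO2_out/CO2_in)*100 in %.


CO2_out / CO2_in = 5.5 / 38.6 = 0.14248705
Fraction remaining = 0.14248705
efficiency = (1 - 0.14248705) * 100 = 85.7513 %

85.7513 %


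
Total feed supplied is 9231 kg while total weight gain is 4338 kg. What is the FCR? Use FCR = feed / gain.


FCR = feed consumed / weight gained
FCR = 9231 kg / 4338 kg = 2.12794

2.12794


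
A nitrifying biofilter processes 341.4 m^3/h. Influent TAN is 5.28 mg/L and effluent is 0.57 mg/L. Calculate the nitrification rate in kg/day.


Concentration drop: TAN_in - TAN_out = 5.28 - 0.57 = 4.71 mg/L
Hourly TAN removed = Q * dTAN = 341.4 m^3/h * 4.71 mg/L = 1607.994 g/h  (m^3/h * mg/L = g/h)
Daily TAN removed = 1607.994 * 24 = 38591.856 g/day
Convert to kg/day: 38591.856 / 1000 = 38.591856 kg/day

38.591856 kg/day


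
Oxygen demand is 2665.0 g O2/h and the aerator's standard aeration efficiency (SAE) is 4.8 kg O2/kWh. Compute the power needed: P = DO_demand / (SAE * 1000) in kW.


SAE in g O2/kWh = 4.8 * 1000 = 4800 g/kWh
P = DO_demand / SAE_g = 2665.0 / 4800 = 0.555208 kW

0.555208 kW


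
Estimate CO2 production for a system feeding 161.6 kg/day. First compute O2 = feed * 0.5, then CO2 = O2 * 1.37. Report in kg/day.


O2 = 161.6 * 0.5 = 80.8
CO2 = 80.8 * 1.37 = 110.696

110.696 kg/day


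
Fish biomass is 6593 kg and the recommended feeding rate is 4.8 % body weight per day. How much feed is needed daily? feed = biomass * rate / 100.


Feeding rate fraction = 4.8% / 100 = 0.048
Daily feed = 6593 kg * 0.048 = 316.464 kg/day

316.464 kg/day


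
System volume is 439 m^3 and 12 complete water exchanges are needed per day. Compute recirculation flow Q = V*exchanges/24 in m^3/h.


Daily recirculation volume = 439 m^3 * 12 = 5268 m^3/day
Flow rate Q = daily volume / 24 h = 5268 / 24 = 219.5 m^3/h

219.5 m^3/h


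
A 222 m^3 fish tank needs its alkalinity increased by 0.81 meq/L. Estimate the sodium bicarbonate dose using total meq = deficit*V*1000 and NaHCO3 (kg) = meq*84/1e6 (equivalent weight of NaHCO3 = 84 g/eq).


Tank volume in L = 222 m^3 * 1000 = 222000 L
Total meq required = 0.81 meq/L * 222000 L = 179820 meq
NaHCO3 mass = 179820 meq * 84 mg/meq / 1e6 = 15.1049 kg

15.1049 kg


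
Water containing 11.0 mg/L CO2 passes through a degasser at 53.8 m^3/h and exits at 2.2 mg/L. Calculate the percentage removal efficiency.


CO2_out / CO2_in = 2.2 / 11.0 = 0.2
Fraction remaining = 0.2
efficiency = (1 - 0.2) * 100 = 80 %

80 %


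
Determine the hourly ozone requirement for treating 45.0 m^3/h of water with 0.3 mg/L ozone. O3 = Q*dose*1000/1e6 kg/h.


O3 demand (mg/h) = Q * dose * 1000 = 45.0 * 0.3 * 1000 = 13500 mg/h
Convert mg to kg: 13500 / 1e6 = 0.0135 kg/h

0.0135 kg/h


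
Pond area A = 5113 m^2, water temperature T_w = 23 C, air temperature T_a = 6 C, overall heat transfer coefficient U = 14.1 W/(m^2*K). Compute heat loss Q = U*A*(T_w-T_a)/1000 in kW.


Temperature difference dT = 23 - 6 = 17 K
Heat loss (W) = U * A * dT = 14.1 * 5113 * 17 = 1225586.1 W
Convert to kW: 1225586.1 / 1000 = 1225.5861 kW

1225.5861 kW


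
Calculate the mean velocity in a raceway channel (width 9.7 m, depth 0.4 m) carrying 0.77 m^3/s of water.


Cross-sectional area = W * d = 9.7 * 0.4 = 3.88 m^2
Velocity = Q / A = 0.77 / 3.88 = 0.198454 m/s

0.198454 m/s


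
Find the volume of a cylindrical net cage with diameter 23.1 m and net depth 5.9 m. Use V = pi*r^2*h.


r = d/2 = 23.1/2 = 11.55 m
Base area = pi*r^2 = pi*11.55^2 = 419.09631 m^2
Volume = 419.09631 * 5.9 = 2472.67 m^3

2472.67 m^3


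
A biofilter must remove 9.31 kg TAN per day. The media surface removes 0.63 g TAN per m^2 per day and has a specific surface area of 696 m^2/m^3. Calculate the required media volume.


A = 9.31*1000 / 0.63 = 14777.778 m^2
V = 14777.778 / 696 = 21.2324

21.2324 m^3


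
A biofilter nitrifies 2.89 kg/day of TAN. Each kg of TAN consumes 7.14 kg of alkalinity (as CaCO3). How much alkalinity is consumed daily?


Alkalinity factor: 7.14 kg CaCO3 consumed per kg TAN nitrified
alk = 2.89 kg TAN * 7.14 = 20.6346 kg CaCO3/day

20.6346 kg CaCO3/day


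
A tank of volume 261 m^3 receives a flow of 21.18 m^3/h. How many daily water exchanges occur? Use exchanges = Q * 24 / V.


Daily flow volume = 21.18 m^3/h * 24 h = 508.32 m^3/day
Exchanges = daily flow / tank volume = 508.32 / 261 = 1.94759 exchanges/day

1.94759 exchanges/day


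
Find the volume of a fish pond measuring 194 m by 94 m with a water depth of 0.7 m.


Base area = L * W = 194 * 94 = 18236 m^2
Volume = area * depth = 18236 * 0.7 = 12765.2 m^3

12765.2 m^3


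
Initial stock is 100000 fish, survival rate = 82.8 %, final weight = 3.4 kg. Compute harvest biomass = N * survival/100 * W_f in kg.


Survivors = 100000 * 82.8/100 = 82800 fish
Harvest biomass = survivors * W_f = 82800 * 3.4 = 281520 kg

281520 kg


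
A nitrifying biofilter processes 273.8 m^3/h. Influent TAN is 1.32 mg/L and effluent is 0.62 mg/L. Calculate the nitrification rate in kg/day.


Concentration drop: TAN_in - TAN_out = 1.32 - 0.62 = 0.7 mg/L
Hourly TAN removed = Q * dTAN = 273.8 m^3/h * 0.7 mg/L = 191.66 g/h  (m^3/h * mg/L = g/h)
Daily TAN removed = 191.66 * 24 = 4599.84 g/day
Convert to kg/day: 4599.84 / 1000 = 4.59984 kg/day

4.59984 kg/day


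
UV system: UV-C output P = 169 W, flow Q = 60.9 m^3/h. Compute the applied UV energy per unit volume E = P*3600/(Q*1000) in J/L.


Energy delivered per hour = 169 W * 3600 s = 608400 J/h
Volume treated per hour = 60.9 m^3/h * 1000 = 60900 L/h
dose = 608400 / 60900 = 9.99015 J/L

9.99015 J/L


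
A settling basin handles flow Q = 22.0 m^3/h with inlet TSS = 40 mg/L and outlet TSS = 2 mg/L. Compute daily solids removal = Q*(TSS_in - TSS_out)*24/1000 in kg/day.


Concentration drop: TSS_in - TSS_out = 40 - 2 = 38 mg/L
Hourly solids removed = Q * dTSS = 22.0 m^3/h * 38 mg/L = 836 g/h  (m^3/h * mg/L = g/h)
Daily solids removed = 836 * 24 = 20064 g/day
Convert g to kg: 20064 / 1000 = 20.064 kg/day

20.064 kg/day


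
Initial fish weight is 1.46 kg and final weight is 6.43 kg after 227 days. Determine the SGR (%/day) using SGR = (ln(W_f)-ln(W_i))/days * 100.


ln(W_f) = ln(6.43) = 1.8609745
ln(W_i) = ln(1.46) = 0.37843644
ln(W_f) - ln(W_i) = 1.8609745 - 0.37843644 = 1.4825381
SGR = 1.4825381 / 227 * 100 = 0.6531 %/day

0.6531 %/day


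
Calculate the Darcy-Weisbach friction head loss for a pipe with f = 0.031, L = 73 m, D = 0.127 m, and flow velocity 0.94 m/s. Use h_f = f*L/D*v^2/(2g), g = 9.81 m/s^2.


v^2 = 0.94^2 = 0.8836 m^2/s^2
L/D = 73/0.127 = 574.80315
h_f = f*(L/D)*v^2/(2g) = 0.031 * 574.80315 * 0.8836 / 19.62 = 0.802486 m

0.802486 m


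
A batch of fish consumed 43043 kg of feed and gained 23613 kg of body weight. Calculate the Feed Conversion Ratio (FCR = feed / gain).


FCR = feed consumed / weight gained
FCR = 43043 kg / 23613 kg = 1.82285

1.82285


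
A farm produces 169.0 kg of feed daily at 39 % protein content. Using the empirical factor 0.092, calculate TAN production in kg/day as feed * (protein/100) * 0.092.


Protein in feed = 169.0 * 39/100 = 65.91 kg/day
TAN = protein * 0.092 = 65.91 * 0.092 = 6.06372 kg/day

6.06372 kg/day


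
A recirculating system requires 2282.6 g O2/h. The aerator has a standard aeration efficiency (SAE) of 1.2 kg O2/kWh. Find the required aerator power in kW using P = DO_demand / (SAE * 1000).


SAE in g O2/kWh = 1.2 * 1000 = 1200 g/kWh
P = DO_demand / SAE_g = 2282.6 / 1200 = 1.90217 kW

1.90217 kW


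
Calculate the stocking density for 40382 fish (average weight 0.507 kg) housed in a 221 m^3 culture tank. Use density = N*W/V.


Total biomass = 40382 fish * 0.507 kg = 20473.674 kg
Density = total biomass / volume = 20473.674 / 221 = 92.6411 kg/m^3

92.6411 kg/m^3


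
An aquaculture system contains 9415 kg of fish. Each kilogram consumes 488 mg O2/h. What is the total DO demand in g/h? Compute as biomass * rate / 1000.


Total O2 consumption (mg/h) = 9415 kg * 488 mg/(kg*h) = 4594520 mg/h
Convert to g/h: 4594520 / 1000 = 4594.52 g/h

4594.52 g/h


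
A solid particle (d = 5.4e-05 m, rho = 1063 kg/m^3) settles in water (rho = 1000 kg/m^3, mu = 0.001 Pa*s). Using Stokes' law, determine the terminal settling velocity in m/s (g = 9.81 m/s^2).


Density difference: rho_p - rho_f = 1063 - 1000 = 63 kg/m^3
d^2 = (5.4e-05)^2 = 2.916e-09 m^2
Numerator = (rho_p - rho_f) * g * d^2 = 63 * 9.81 * 2.916e-09 = 1.8021755e-06
Denominator = 18 * mu = 18 * 0.001 = 0.018
v_s = 1.8021755e-06 / 0.018 = 1.00121e-04 m/s
Check: Re = rho_f * v_s * d / mu = 1000 * 1.00121e-04 * 5.4e-05 / 0.001 = 0.00541 < 1, so Stokes' law applies.

1.00121e-04 m/s


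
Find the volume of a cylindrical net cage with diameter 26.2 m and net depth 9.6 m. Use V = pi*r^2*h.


r = d/2 = 26.2/2 = 13.1 m
Base area = pi*r^2 = pi*13.1^2 = 539.12872 m^2
Volume = 539.12872 * 9.6 = 5175.64 m^3

5175.64 m^3


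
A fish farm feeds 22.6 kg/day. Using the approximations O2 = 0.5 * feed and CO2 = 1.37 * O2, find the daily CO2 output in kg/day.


O2 = 22.6 * 0.5 = 11.3
CO2 = 11.3 * 1.37 = 15.481

15.481 kg/day


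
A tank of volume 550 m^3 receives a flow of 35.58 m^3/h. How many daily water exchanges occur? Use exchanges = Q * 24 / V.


Daily flow volume = 35.58 m^3/h * 24 h = 853.92 m^3/day
Exchanges = daily flow / tank volume = 853.92 / 550 = 1.55258 exchanges/day

1.55258 exchanges/day


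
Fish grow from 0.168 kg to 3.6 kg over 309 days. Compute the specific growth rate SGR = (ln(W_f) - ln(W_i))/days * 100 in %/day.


ln(W_f) = ln(3.6) = 1.2809338
ln(W_i) = ln(0.168) = -1.7837913
ln(W_f) - ln(W_i) = 1.2809338 - -1.7837913 = 3.0647251
SGR = 3.0647251 / 309 * 100 = 0.99182 %/day

0.99182 %/day


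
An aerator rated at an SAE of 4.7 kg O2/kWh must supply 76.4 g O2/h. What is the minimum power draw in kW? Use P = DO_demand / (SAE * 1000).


SAE in g O2/kWh = 4.7 * 1000 = 4700 g/kWh
P = DO_demand / SAE_g = 76.4 / 4700 = 0.0162553 kW

0.0162553 kW


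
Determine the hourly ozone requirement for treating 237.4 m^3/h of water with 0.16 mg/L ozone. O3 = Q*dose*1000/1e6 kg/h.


O3 demand (mg/h) = Q * dose * 1000 = 237.4 * 0.16 * 1000 = 37984 mg/h
Convert mg to kg: 37984 / 1e6 = 0.037984 kg/h

0.037984 kg/h


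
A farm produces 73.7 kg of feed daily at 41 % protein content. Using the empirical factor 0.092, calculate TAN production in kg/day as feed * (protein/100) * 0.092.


Protein in feed = 73.7 * 41/100 = 30.217 kg/day
TAN = protein * 0.092 = 30.217 * 0.092 = 2.779964 kg/day

2.779964 kg/day


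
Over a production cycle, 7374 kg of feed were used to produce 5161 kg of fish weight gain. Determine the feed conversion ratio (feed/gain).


FCR = feed consumed / weight gained
FCR = 7374 kg / 5161 kg = 1.42879

1.42879


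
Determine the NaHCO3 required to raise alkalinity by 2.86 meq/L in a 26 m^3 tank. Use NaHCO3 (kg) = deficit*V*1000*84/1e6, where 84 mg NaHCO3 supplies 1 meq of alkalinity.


Tank volume in L = 26 m^3 * 1000 = 26000 L
Total meq required = 2.86 meq/L * 26000 L = 74360 meq
NaHCO3 mass = 74360 meq * 84 mg/meq / 1e6 = 6.24624 kg

6.24624 kg


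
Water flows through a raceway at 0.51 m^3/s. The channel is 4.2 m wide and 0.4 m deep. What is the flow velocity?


Cross-sectional area = W * d = 4.2 * 0.4 = 1.68 m^2
Velocity = Q / A = 0.51 / 1.68 = 0.303571 m/s

0.303571 m/s


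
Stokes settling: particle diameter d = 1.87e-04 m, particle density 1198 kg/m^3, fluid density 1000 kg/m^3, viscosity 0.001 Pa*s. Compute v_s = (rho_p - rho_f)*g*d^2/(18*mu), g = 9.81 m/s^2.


Density difference: rho_p - rho_f = 1198 - 1000 = 198 kg/m^3
d^2 = (1.87e-04)^2 = 3.4969e-08 m^2
Numerator = (rho_p - rho_f) * g * d^2 = 198 * 9.81 * 3.4969e-08 = 6.7923086e-05
Denominator = 18 * mu = 18 * 0.001 = 0.018
v_s = 6.7923086e-05 / 0.018 = 0.0037735 m/s
Check: Re = rho_f * v_s * d / mu = 1000 * 0.0037735 * 1.87e-04 / 0.001 = 0.706 < 1, so Stokes' law applies.

0.0037735 m/s


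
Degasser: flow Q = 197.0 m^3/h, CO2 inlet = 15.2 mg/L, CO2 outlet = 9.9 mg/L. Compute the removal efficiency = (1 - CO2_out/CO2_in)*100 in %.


CO2_out / CO2_in = 9.9 / 15.2 = 0.65131579
Fraction remaining = 0.65131579
efficiency = (1 - 0.65131579) * 100 = 34.8684 %

34.8684 %


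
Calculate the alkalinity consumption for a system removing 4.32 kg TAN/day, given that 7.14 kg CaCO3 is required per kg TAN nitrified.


Alkalinity factor: 7.14 kg CaCO3 consumed per kg TAN nitrified
alk = 4.32 kg TAN * 7.14 = 30.8448 kg CaCO3/day

30.8448 kg CaCO3/day


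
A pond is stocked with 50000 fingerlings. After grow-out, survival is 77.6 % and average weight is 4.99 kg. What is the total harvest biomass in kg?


Survivors = 50000 * 77.6/100 = 38800 fish
Harvest biomass = survivors * W_f = 38800 * 4.99 = 193612 kg

193612 kg


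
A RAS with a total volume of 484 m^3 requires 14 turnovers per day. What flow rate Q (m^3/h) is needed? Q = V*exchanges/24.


Daily recirculation volume = 484 m^3 * 14 = 6776 m^3/day
Flow rate Q = daily volume / 24 h = 6776 / 24 = 282.333 m^3/h

282.333 m^3/h


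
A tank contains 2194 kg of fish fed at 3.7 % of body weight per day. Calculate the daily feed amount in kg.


Feeding rate fraction = 3.7% / 100 = 0.037
Daily feed = 2194 kg * 0.037 = 81.178 kg/day

81.178 kg/day


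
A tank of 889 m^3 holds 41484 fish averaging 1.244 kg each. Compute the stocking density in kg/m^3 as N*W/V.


Total biomass = 41484 fish * 1.244 kg = 51606.096 kg
Density = total biomass / volume = 51606.096 / 889 = 58.0496 kg/m^3

58.0496 kg/m^3


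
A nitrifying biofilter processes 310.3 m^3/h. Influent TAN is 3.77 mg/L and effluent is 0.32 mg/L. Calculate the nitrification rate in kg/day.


Concentration drop: TAN_in - TAN_out = 3.77 - 0.32 = 3.45 mg/L
Hourly TAN removed = Q * dTAN = 310.3 m^3/h * 3.45 mg/L = 1070.535 g/h  (m^3/h * mg/L = g/h)
Daily TAN removed = 1070.535 * 24 = 25692.84 g/day
Convert to kg/day: 25692.84 / 1000 = 25.69284 kg/day

25.69284 kg/day


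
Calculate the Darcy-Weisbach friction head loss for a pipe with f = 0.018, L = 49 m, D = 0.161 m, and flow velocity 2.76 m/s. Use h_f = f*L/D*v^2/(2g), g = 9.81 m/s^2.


v^2 = 2.76^2 = 7.6176 m^2/s^2
L/D = 49/0.161 = 304.34783
h_f = f*(L/D)*v^2/(2g) = 0.018 * 304.34783 * 7.6176 / 19.62 = 2.12697 m

2.12697 m


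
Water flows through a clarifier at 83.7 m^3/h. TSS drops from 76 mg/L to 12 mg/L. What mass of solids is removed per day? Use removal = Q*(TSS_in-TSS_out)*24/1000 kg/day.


Concentration drop: TSS_in - TSS_out = 76 - 12 = 64 mg/L
Hourly solids removed = Q * dTSS = 83.7 m^3/h * 64 mg/L = 5356.8 g/h  (m^3/h * mg/L = g/h)
Daily solids removed = 5356.8 * 24 = 128563.2 g/day
Convert g to kg: 128563.2 / 1000 = 128.5632 kg/day

128.5632 kg/day


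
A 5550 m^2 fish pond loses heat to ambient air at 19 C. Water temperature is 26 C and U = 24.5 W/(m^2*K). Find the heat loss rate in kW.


Temperature difference dT = 26 - 19 = 7 K
Heat loss (W) = U * A * dT = 24.5 * 5550 * 7 = 951825 W
Convert to kW: 951825 / 1000 = 951.825 kW

951.825 kW


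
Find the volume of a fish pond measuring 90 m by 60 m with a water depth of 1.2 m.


Base area = L * W = 90 * 60 = 5400 m^2
Volume = area * depth = 5400 * 1.2 = 6480 m^3

6480 m^3


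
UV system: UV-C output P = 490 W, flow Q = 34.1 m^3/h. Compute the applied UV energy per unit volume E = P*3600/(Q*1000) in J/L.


Energy delivered per hour = 490 W * 3600 s = 1764000 J/h
Volume treated per hour = 34.1 m^3/h * 1000 = 34100 L/h
dose = 1764000 / 34100 = 51.7302 J/L

51.7302 J/L


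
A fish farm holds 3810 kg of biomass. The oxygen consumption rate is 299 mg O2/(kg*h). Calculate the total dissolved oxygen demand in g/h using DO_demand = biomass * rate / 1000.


Total O2 consumption (mg/h) = 3810 kg * 299 mg/(kg*h) = 1139190 mg/h
Convert to g/h: 1139190 / 1000 = 1139.19 g/h

1139.19 g/h


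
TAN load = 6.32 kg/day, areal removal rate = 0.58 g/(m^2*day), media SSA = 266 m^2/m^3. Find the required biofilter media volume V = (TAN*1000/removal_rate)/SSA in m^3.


A = 6.32*1000 / 0.58 = 10896.552 m^2
V = 10896.552 / 266 = 40.9645

40.9645 m^3


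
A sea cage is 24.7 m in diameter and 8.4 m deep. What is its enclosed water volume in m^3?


r = d/2 = 24.7/2 = 12.35 m
Base area = pi*r^2 = pi*12.35^2 = 479.16357 m^2
Volume = 479.16357 * 8.4 = 4024.97 m^3

4024.97 m^3


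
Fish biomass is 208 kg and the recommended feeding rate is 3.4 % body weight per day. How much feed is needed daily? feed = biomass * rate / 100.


Feeding rate fraction = 3.4% / 100 = 0.034
Daily feed = 208 kg * 0.034 = 7.072 kg/day

7.072 kg/day


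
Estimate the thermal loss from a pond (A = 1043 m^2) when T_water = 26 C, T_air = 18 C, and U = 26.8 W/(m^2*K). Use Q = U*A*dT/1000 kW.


Temperature difference dT = 26 - 18 = 8 K
Heat loss (W) = U * A * dT = 26.8 * 1043 * 8 = 223619.2 W
Convert to kW: 223619.2 / 1000 = 223.6192 kW

223.6192 kW


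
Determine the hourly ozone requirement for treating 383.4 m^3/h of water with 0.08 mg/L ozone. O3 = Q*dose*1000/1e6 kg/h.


O3 demand (mg/h) = Q * dose * 1000 = 383.4 * 0.08 * 1000 = 30672 mg/h
Convert mg to kg: 30672 / 1e6 = 0.030672 kg/h

0.030672 kg/h


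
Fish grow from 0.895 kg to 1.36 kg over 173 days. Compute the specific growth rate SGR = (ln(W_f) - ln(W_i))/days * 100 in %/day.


ln(W_f) = ln(1.36) = 0.3074847
ln(W_i) = ln(0.895) = -0.11093156
ln(W_f) - ln(W_i) = 0.3074847 - -0.11093156 = 0.41841626
SGR = 0.41841626 / 173 * 100 = 0.241859 %/day

0.241859 %/day


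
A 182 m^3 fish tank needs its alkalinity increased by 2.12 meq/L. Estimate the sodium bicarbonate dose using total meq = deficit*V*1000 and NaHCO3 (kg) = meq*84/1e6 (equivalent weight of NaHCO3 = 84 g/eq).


Tank volume in L = 182 m^3 * 1000 = 182000 L
Total meq required = 2.12 meq/L * 182000 L = 385840 meq
NaHCO3 mass = 385840 meq * 84 mg/meq / 1e6 = 32.4106 kg

32.4106 kg


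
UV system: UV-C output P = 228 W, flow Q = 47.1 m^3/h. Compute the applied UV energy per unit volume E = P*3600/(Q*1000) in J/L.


Energy delivered per hour = 228 W * 3600 s = 820800 J/h
Volume treated per hour = 47.1 m^3/h * 1000 = 47100 L/h
dose = 820800 / 47100 = 17.4268 J/L

17.4268 J/L


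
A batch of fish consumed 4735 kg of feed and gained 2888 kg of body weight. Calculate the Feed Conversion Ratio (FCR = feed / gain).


FCR = feed consumed / weight gained
FCR = 4735 kg / 2888 kg = 1.63954

1.63954


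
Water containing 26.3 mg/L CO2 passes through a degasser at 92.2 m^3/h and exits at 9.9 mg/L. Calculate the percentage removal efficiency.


CO2_out / CO2_in = 9.9 / 26.3 = 0.37642586
Fraction remaining = 0.37642586
efficiency = (1 - 0.37642586) * 100 = 62.3574 %

62.3574 %


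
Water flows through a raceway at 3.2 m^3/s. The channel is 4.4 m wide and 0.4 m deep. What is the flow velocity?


Cross-sectional area = W * d = 4.4 * 0.4 = 1.76 m^2
Velocity = Q / A = 3.2 / 1.76 = 1.81818 m/s

1.81818 m/s


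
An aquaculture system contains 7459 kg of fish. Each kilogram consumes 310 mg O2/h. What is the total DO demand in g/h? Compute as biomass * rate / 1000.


Total O2 consumption (mg/h) = 7459 kg * 310 mg/(kg*h) = 2312290 mg/h
Convert to g/h: 2312290 / 1000 = 2312.29 g/h

2312.29 g/h


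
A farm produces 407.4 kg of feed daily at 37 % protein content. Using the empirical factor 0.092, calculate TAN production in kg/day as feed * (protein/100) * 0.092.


Protein in feed = 407.4 * 37/100 = 150.738 kg/day
TAN = protein * 0.092 = 150.738 * 0.092 = 13.867896 kg/day

13.867896 kg/day


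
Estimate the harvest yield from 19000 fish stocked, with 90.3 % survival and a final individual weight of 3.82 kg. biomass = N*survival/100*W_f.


Survivors = 19000 * 90.3/100 = 17157 fish
Harvest biomass = survivors * W_f = 17157 * 3.82 = 65539.74 kg

65539.74 kg


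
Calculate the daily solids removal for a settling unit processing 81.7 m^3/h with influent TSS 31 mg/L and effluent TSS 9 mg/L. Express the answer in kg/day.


Concentration drop: TSS_in - TSS_out = 31 - 9 = 22 mg/L
Hourly solids removed = Q * dTSS = 81.7 m^3/h * 22 mg/L = 1797.4 g/h  (m^3/h * mg/L = g/h)
Daily solids removed = 1797.4 * 24 = 43137.6 g/day
Convert g to kg: 43137.6 / 1000 = 43.1376 kg/day

43.1376 kg/day
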